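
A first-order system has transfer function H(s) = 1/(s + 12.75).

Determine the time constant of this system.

For H(s) = 1/(s + 1/τ), the pole is at -1/τ = -12.75, so τ = 1/12.75 = 0.0784 s.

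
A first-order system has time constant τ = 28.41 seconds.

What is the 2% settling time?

For first-order system, 2% settling time ≈ 4τ = 4 × 28.41 = 113.64 s.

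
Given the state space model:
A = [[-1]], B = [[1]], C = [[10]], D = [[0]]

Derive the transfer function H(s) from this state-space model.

(sI - A)⁻¹ = 1/(s + 1). H(s) = 10 × 1/(s + 1) + 0 = 10/(s + 1).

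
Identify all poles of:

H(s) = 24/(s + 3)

Pole is where denominator = 0: s + 3 = 0, so s = -3.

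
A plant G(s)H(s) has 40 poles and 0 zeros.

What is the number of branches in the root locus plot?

Root locus has n branches where n = number of poles = 40.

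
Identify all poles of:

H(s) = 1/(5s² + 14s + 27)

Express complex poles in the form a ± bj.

Discriminant = 14² - 4×5×27 = 196 - 540 = -344 < 0, so the poles are a complex conjugate pair s = (-14 ± j√344)/(2×5). Real part = -14/(2×5) = -14/10 = -1.4; imaginary part = ±√344/(2×5) ≈ 1.8547. Poles: s = -1.4 ± 1.8547j.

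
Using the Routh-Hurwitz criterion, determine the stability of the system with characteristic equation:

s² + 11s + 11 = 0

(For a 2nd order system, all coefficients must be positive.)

Coefficients: 1, 11, 11. All positive, so system is stable.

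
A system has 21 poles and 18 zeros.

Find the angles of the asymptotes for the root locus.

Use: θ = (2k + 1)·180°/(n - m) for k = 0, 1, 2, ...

n - m = 21 - 18 = 3. Angles: θk = (2k + 1)·180°/3 = 60°, 180°, 300°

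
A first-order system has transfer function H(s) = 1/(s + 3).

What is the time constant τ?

For H(s) = 1/(s + 1/τ), the pole is at -1/τ = -3, so τ = 1/3 = 0.3333 s.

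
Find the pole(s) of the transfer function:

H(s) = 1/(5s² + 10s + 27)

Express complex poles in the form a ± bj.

Discriminant = 10² - 4×5×27 = 100 - 540 = -440 < 0, so the poles are a complex conjugate pair s = (-10 ± j√440)/(2×5). Real part = -10/(2×5) = -10/10 = -1; imaginary part = ±√440/(2×5) ≈ 2.0976. Poles: s = -1 ± 2.0976j.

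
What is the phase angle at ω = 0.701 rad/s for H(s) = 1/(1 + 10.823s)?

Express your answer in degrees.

Phase = -arctan(ωτ) = -arctan(0.701 × 10.823) = -82.5°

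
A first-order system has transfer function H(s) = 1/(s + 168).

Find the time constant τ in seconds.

For H(s) = 1/(s + 1/τ), the pole is at -1/τ = -168, so τ = 1/168 = 0.0060 s.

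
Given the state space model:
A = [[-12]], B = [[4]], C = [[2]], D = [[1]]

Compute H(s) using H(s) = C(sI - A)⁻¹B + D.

(sI - A)⁻¹ = 1/(s + 12). H(s) = 2×4/(s + 12) + 1 = (s + 20)/(s + 12).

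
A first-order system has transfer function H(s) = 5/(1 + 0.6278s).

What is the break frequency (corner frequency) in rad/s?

Corner frequency = 1/τ = 1/0.6278 = 1.593 rad/s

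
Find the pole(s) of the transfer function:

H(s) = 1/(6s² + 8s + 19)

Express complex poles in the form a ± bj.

Discriminant = 8² - 4×6×19 = 64 - 456 = -392 < 0, so the poles are a complex conjugate pair s = (-8 ± j√392)/(2×6). Real part = -8/(2×6) = -8/12 ≈ -0.6667; imaginary part = ±√392/(2×6) ≈ 1.6499. Poles: s = -0.6667 ± 1.6499j.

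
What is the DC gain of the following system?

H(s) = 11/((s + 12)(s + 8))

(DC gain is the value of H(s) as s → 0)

DC gain = H(0) = 11/(12 × 8) = 11/96 = 0.1146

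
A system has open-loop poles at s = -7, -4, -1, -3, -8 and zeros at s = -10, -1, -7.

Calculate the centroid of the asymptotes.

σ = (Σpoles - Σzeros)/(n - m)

σ = (Σpoles - Σzeros)/(n - m) = (-23 - (-18))/(5 - 3) = -5/2 = -2.5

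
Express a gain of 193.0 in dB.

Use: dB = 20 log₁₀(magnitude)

dB = 20 log₁₀(193.0) = 45.7 dB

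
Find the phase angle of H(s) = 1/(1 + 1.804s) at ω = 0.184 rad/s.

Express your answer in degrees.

Phase = -arctan(ωτ) = -arctan(0.184 × 1.804) = -18.4°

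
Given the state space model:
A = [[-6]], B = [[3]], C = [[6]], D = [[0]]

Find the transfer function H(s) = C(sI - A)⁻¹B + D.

(sI - A)⁻¹ = 1/(s + 6). H(s) = 6 × 3/(s + 6) + 0 = 18/(s + 6).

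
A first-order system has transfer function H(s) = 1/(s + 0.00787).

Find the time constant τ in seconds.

For H(s) = 1/(s + 1/τ), the pole is at -1/τ = -0.00787, so τ = 1/0.00787 = 127.1 s.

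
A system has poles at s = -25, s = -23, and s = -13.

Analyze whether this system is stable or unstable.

All poles are in the left half-plane. System is stable.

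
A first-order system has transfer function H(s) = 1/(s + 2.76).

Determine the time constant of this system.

For H(s) = 1/(s + 1/τ), the pole is at -1/τ = -2.76, so τ = 1/2.76 = 0.3623 s.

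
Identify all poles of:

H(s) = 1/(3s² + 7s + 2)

Discriminant = 7² - 4×3×2 = 49 - 24 = 25 > 0, so two distinct real poles. Using quadratic formula: s = (-7 ± √25)/(2×3) = (-7 ± √25)/6, with √25 = 5. s₁ = -2/6 ≈ -0.3333, s₂ = -12/6 = -2. Poles: s₁ = -0.3333, s₂ = -2.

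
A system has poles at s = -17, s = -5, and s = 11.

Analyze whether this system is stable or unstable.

Pole(s) at s = 11 are not in the left half-plane. System is unstable.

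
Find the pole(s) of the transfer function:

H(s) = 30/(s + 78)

Pole is where denominator = 0: s + 78 = 0, so s = -78.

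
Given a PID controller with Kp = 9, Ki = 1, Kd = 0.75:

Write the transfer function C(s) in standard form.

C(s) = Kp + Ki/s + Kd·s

Substituting values: C(s) = 9 + 1/s + 0.75s = (0.75s² + 9s + 1)/s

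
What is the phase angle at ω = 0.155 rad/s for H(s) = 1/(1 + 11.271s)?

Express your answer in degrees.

Phase = -arctan(ωτ) = -arctan(0.155 × 11.271) = -60.2°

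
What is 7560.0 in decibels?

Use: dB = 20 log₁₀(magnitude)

dB = 20 log₁₀(7560.0) = 77.6 dB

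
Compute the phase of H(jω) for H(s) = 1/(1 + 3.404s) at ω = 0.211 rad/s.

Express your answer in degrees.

Phase = -arctan(ωτ) = -arctan(0.211 × 3.404) = -35.7°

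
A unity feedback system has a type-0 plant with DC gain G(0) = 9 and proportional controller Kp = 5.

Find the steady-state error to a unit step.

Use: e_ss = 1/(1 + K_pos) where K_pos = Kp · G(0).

K_pos = Kp · G(0) = 5 × 9 = 45. e_ss = 1/(1 + 45) = 0.0217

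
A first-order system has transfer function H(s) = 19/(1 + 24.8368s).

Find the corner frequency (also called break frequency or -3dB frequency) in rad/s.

Corner frequency = 1/τ = 1/24.8368 = 0.04 rad/s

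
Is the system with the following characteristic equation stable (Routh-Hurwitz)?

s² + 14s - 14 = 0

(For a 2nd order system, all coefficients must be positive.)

Coefficients: 1, 14, -14. c=-14 not positive, so system is unstable.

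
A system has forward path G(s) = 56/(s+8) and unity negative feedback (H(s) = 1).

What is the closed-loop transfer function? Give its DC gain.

T(s) = G/(1+GH) = [56/(s+8)] / [1 + 56/(s+8)] = 56/(s+8+56) = 56/(s+64). DC gain = 56/64 = 0.875.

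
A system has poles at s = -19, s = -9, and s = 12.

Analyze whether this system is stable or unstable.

Pole(s) at s = 12 are not in the left half-plane. System is unstable.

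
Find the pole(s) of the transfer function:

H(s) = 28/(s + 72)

Pole is where denominator = 0: s + 72 = 0, so s = -72.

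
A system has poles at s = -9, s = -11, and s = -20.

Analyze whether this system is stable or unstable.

All poles are in the left half-plane. System is stable.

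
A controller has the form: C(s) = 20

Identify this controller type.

This is a Proportional (P) controller.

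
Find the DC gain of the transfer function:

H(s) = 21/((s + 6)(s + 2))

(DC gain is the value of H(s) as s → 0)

DC gain = H(0) = 21/(6 × 2) = 21/12 = 1.75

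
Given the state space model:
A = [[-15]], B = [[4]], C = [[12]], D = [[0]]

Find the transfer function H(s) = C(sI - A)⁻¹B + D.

(sI - A)⁻¹ = 1/(s + 15). H(s) = 12 × 4/(s + 15) + 0 = 48/(s + 15).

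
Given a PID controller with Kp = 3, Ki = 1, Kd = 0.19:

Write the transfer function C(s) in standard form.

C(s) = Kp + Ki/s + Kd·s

Substituting values: C(s) = 3 + 1/s + 0.19s = (0.19s² + 3s + 1)/s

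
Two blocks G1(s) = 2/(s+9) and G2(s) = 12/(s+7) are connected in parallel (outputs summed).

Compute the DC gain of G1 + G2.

Parallel: G_eq = G1 + G2. DC gain = G1(0) + G2(0) = 2/9 + 12/7 = 0.2222 + 1.7143 = 1.9365.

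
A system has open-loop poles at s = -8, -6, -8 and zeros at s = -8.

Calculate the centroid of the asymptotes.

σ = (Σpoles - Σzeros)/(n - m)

σ = (Σpoles - Σzeros)/(n - m) = (-22 - (-8))/(3 - 1) = -14/2 = -7.0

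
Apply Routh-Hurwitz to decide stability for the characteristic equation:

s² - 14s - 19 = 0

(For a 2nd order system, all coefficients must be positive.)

Coefficients: 1, -14, -19. b=-14, c=-19 not positive, so system is unstable.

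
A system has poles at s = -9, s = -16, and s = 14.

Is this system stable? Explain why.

Pole(s) at s = 14 are not in the left half-plane. System is unstable.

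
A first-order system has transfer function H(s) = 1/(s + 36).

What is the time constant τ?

For H(s) = 1/(s + 1/τ), the pole is at -1/τ = -36, so τ = 1/36 = 0.0278 s.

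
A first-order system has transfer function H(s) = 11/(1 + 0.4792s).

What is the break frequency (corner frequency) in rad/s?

Corner frequency = 1/τ = 1/0.4792 = 2.087 rad/s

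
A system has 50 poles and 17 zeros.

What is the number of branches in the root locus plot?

Root locus has n branches where n = number of poles = 50.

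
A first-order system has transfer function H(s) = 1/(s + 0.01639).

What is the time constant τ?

For H(s) = 1/(s + 1/τ), the pole is at -1/τ = -0.01639, so τ = 1/0.01639 = 61.01 s.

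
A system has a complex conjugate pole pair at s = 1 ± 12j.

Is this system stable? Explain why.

Real part of poles is 1 (> 0, right half-plane). Unstable.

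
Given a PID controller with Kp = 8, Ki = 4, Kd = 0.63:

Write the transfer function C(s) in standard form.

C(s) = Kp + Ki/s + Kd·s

Substituting values: C(s) = 8 + 4/s + 0.63s = (0.63s² + 8s + 4)/s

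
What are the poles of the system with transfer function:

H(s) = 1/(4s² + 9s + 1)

Discriminant = 9² - 4×4×1 = 81 - 16 = 65 > 0, so two distinct real poles. Using quadratic formula: s = (-9 ± √65)/(2×4) = (-9 ± √65)/8, with √65 ≈ 8.0623. s₁ ≈ -0.1172, s₂ ≈ -2.1328. Poles: s₁ = -0.1172, s₂ = -2.1328.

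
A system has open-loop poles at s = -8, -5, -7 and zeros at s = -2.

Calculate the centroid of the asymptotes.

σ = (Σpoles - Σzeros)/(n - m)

σ = (Σpoles - Σzeros)/(n - m) = (-20 - (-2))/(3 - 1) = -18/2 = -9.0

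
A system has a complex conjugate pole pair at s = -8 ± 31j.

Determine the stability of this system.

Real part of poles is -8 (< 0, left half-plane). Stable.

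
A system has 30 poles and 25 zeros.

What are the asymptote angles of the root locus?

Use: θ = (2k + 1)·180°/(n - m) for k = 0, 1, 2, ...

n - m = 30 - 25 = 5. Angles: θk = (2k + 1)·180°/5 = 36°, 108°, 180°, 252°, 324°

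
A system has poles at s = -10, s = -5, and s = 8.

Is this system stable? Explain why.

Pole(s) at s = 8 are not in the left half-plane. System is unstable.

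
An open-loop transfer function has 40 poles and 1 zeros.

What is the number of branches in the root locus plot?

Root locus has n branches where n = number of poles = 40.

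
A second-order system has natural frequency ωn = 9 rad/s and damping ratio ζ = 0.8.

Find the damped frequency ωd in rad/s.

ωd = ωn√(1 - ζ²) = 9√(1 - 0.8²) = 5.4 rad/s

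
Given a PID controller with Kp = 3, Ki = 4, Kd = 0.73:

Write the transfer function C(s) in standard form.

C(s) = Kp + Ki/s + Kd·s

Substituting values: C(s) = 3 + 4/s + 0.73s = (0.73s² + 3s + 4)/s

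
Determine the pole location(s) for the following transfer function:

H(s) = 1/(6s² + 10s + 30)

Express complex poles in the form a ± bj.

Discriminant = 10² - 4×6×30 = 100 - 720 = -620 < 0, so the poles are a complex conjugate pair s = (-10 ± j√620)/(2×6). Real part = -10/(2×6) = -10/12 ≈ -0.8333; imaginary part = ±√620/(2×6) ≈ 2.0750. Poles: s = -0.8333 ± 2.0750j.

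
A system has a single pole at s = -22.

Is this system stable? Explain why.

Pole at s = -22 is in the left half-plane. Stable.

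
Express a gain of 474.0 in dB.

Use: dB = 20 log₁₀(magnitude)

dB = 20 log₁₀(474.0) = 53.5 dB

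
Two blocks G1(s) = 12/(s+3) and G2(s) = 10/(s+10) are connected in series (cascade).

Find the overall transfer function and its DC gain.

Series: multiply transfer functions. G_eq = 12/(s+3) × 10/(s+10) = 120/((s+3)(s+10)). DC gain = 120/(3×10) = 4.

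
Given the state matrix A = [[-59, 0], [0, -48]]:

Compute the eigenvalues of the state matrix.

For diagonal matrix, eigenvalues are diagonal entries: λ₁ = -59, λ₂ = -48.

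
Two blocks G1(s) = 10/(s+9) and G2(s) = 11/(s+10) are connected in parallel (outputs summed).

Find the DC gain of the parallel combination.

Parallel: G_eq = G1 + G2. DC gain = G1(0) + G2(0) = 10/9 + 11/10 = 1.1111 + 1.1 = 2.2111.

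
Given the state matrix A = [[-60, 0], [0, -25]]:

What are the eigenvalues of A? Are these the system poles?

For diagonal matrix, eigenvalues are diagonal entries: λ₁ = -60, λ₂ = -25. Eigenvalues of A = system poles.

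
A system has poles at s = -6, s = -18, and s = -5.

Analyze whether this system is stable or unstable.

All poles are in the left half-plane. System is stable.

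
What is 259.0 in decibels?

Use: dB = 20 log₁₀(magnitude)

dB = 20 log₁₀(259.0) = 48.3 dB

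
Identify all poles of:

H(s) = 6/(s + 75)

Pole is where denominator = 0: s + 75 = 0, so s = -75.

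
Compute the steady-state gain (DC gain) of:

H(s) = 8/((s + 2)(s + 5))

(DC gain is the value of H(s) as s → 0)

DC gain = H(0) = 8/(2 × 5) = 8/10 = 0.8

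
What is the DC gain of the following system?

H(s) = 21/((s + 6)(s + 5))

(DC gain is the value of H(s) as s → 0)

DC gain = H(0) = 21/(6 × 5) = 21/30 = 0.7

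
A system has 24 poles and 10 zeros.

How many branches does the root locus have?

Root locus has n branches where n = number of poles = 24.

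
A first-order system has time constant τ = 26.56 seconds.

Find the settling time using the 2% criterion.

For first-order system, 2% settling time ≈ 4τ = 4 × 26.56 = 106.24 s.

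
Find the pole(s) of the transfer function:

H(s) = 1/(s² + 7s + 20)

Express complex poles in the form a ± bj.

Discriminant = 7² - 4×1×20 = 49 - 80 = -31 < 0, so the poles are a complex conjugate pair s = (-7 ± j√31)/(2×1). Real part = -7/(2×1) = -7/2 = -3.5; imaginary part = ±√31/(2×1) ≈ 2.7839. Poles: s = -3.5 ± 2.7839j.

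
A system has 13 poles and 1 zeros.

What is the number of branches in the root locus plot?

Root locus has n branches where n = number of poles = 13.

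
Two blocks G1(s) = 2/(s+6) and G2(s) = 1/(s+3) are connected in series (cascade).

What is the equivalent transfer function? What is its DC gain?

Series: multiply transfer functions. G_eq = 2/(s+6) × 1/(s+3) = 2/((s+6)(s+3)). DC gain = 2/(6×3) = 0.1111.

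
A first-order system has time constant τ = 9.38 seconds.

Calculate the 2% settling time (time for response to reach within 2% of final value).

For first-order system, 2% settling time ≈ 4τ = 4 × 9.38 = 37.52 s.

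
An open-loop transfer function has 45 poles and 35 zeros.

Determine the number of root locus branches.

Root locus has n branches where n = number of poles = 45.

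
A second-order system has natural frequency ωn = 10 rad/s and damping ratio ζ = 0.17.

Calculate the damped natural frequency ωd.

ωd = ωn√(1 - ζ²) = 10√(1 - 0.17²) = 9.85 rad/s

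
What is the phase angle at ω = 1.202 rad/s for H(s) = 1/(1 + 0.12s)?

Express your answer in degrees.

Phase = -arctan(ωτ) = -arctan(1.202 × 0.12) = -8.2°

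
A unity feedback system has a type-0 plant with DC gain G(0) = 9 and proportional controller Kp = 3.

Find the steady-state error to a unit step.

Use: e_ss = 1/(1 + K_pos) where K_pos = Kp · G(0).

K_pos = Kp · G(0) = 3 × 9 = 27. e_ss = 1/(1 + 27) = 0.0357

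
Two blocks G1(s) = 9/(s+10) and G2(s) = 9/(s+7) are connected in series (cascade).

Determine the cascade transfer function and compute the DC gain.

Series: multiply transfer functions. G_eq = 9/(s+10) × 9/(s+7) = 81/((s+10)(s+7)). DC gain = 81/(10×7) = 1.1571.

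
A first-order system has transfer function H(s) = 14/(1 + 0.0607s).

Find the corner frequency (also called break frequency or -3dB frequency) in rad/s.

Corner frequency = 1/τ = 1/0.0607 = 16.474 rad/s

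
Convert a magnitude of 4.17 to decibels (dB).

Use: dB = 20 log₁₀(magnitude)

dB = 20 log₁₀(4.17) = 12.4 dB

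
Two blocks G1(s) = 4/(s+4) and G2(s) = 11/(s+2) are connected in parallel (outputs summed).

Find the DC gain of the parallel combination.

Parallel: G_eq = G1 + G2. DC gain = G1(0) + G2(0) = 4/4 + 11/2 = 1 + 5.5 = 6.5.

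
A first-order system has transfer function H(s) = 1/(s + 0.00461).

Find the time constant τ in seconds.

For H(s) = 1/(s + 1/τ), the pole is at -1/τ = -0.00461, so τ = 1/0.00461 = 216.9 s.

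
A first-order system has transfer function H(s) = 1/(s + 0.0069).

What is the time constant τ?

For H(s) = 1/(s + 1/τ), the pole is at -1/τ = -0.0069, so τ = 1/0.0069 = 144.9 s.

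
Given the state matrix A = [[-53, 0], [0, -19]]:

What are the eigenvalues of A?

For diagonal matrix, eigenvalues are diagonal entries: λ₁ = -53, λ₂ = -19.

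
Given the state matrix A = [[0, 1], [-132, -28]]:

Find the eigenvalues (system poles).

det(A - λI) = λ² - (-28)λ + 132 = (λ - (-22))(λ - (-6)). Eigenvalues: -22, -6.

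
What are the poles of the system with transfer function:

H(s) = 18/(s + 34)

Pole is where denominator = 0: s + 34 = 0, so s = -34.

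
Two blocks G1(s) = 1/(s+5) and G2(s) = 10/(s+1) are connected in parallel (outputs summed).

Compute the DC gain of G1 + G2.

Parallel: G_eq = G1 + G2. DC gain = G1(0) + G2(0) = 1/5 + 10/1 = 0.2 + 10 = 10.2.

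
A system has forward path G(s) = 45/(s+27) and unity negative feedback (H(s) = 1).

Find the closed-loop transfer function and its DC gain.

T(s) = G/(1+GH) = [45/(s+27)] / [1 + 45/(s+27)] = 45/(s+27+45) = 45/(s+72). DC gain = 45/72 = 0.625.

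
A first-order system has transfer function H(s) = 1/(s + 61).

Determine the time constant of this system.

For H(s) = 1/(s + 1/τ), the pole is at -1/τ = -61, so τ = 1/61 = 0.0164 s.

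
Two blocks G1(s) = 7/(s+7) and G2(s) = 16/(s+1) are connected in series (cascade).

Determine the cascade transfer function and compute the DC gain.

Series: multiply transfer functions. G_eq = 7/(s+7) × 16/(s+1) = 112/((s+7)(s+1)). DC gain = 112/(7×1) = 16.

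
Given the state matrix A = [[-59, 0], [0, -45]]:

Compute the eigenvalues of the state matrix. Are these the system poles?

For diagonal matrix, eigenvalues are diagonal entries: λ₁ = -59, λ₂ = -45. Eigenvalues of A = system poles.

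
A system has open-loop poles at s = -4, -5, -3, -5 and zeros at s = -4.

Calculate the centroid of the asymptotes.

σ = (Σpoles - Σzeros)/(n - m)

σ = (Σpoles - Σzeros)/(n - m) = (-17 - (-4))/(4 - 1) = -13/3 = -4.33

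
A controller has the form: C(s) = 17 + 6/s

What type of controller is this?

This is a Proportional-Integral (PI) controller.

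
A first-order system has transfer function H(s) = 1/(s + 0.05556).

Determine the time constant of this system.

For H(s) = 1/(s + 1/τ), the pole is at -1/τ = -0.05556, so τ = 1/0.05556 = 18 s.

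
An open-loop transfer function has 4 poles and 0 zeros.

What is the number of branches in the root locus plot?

Root locus has n branches where n = number of poles = 4.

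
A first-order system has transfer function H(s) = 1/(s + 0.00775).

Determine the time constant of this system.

For H(s) = 1/(s + 1/τ), the pole is at -1/τ = -0.00775, so τ = 1/0.00775 = 129 s.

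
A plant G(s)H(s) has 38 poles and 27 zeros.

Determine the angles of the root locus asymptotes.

n - m = 38 - 27 = 11. Angles: θk = (2k + 1)·180°/11 = 16.36°, 49.09°, 81.82°, 114.55°, 147.27°, 180°, 212.73°, 245.45°, 278.18°, 310.91°, 343.64°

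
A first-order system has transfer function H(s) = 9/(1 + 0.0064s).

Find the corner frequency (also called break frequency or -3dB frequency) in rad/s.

Corner frequency = 1/τ = 1/0.0064 = 156.25 rad/s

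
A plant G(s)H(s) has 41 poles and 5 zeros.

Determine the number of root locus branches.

Root locus has n branches where n = number of poles = 41.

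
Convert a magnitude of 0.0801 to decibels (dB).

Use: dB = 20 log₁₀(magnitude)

dB = 20 log₁₀(0.0801) = -21.9 dB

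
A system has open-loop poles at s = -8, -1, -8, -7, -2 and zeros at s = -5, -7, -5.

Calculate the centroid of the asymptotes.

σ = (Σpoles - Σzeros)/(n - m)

σ = (Σpoles - Σzeros)/(n - m) = (-26 - (-17))/(5 - 3) = -9/2 = -4.5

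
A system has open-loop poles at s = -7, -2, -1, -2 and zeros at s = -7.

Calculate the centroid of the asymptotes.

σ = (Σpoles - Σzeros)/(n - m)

σ = (Σpoles - Σzeros)/(n - m) = (-12 - (-7))/(4 - 1) = -5/3 = -1.67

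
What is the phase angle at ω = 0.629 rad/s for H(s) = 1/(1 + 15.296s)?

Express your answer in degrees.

Phase = -arctan(ωτ) = -arctan(0.629 × 15.296) = -84.1°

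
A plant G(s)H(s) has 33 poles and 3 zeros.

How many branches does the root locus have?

Root locus has n branches where n = number of poles = 33.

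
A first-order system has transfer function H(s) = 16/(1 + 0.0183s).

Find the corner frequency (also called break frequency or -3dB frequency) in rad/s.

Corner frequency = 1/τ = 1/0.0183 = 54.645 rad/s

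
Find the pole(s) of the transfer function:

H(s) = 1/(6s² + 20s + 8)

Discriminant = 20² - 4×6×8 = 400 - 192 = 208 > 0, so two distinct real poles. Using quadratic formula: s = (-20 ± √208)/(2×6) = (-20 ± √208)/12, with √208 ≈ 14.4222. s₁ ≈ -0.4648, s₂ ≈ -2.8685. Poles: s₁ = -0.4648, s₂ = -2.8685.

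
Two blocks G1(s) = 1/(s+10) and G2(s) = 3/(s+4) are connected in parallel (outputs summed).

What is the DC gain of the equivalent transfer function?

Parallel: G_eq = G1 + G2. DC gain = G1(0) + G2(0) = 1/10 + 3/4 = 0.1 + 0.75 = 0.85.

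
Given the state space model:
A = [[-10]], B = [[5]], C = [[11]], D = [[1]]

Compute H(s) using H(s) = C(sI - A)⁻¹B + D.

(sI - A)⁻¹ = 1/(s + 10). H(s) = 11×5/(s + 10) + 1 = (s + 65)/(s + 10).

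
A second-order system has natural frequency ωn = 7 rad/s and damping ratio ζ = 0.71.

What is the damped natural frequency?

ωd = ωn√(1 - ζ²) = 7√(1 - 0.71²) = 4.93 rad/s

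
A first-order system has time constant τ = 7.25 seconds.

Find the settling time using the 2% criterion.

For first-order system, 2% settling time ≈ 4τ = 4 × 7.25 = 29.0 s.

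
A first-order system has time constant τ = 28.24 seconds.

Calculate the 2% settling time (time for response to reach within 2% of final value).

For first-order system, 2% settling time ≈ 4τ = 4 × 28.24 = 112.96 s.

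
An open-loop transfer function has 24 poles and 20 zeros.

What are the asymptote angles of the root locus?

n - m = 24 - 20 = 4. Angles: θk = (2k + 1)·180°/4 = 45°, 135°, 225°, 315°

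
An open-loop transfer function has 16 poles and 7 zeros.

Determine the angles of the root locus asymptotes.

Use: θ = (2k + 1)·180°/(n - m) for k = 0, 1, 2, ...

n - m = 16 - 7 = 9. Angles: θk = (2k + 1)·180°/9 = 20°, 60°, 100°, 140°, 180°, 220°, 260°, 300°, 340°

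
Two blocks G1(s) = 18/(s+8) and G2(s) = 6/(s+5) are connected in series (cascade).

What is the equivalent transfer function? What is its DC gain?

Series: multiply transfer functions. G_eq = 18/(s+8) × 6/(s+5) = 108/((s+8)(s+5)). DC gain = 108/(8×5) = 2.7.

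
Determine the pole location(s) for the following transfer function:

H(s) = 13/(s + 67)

Pole is where denominator = 0: s + 67 = 0, so s = -67.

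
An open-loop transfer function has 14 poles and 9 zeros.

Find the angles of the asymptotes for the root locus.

n - m = 14 - 9 = 5. Angles: θk = (2k + 1)·180°/5 = 36°, 108°, 180°, 252°, 324°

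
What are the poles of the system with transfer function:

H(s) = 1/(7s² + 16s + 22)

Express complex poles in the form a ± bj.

Discriminant = 16² - 4×7×22 = 256 - 616 = -360 < 0, so the poles are a complex conjugate pair s = (-16 ± j√360)/(2×7). Real part = -16/(2×7) = -16/14 ≈ -1.1429; imaginary part = ±√360/(2×7) ≈ 1.3553. Poles: s = -1.1429 ± 1.3553j.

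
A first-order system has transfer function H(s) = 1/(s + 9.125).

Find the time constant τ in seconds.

For H(s) = 1/(s + 1/τ), the pole is at -1/τ = -9.125, so τ = 1/9.125 = 0.1096 s.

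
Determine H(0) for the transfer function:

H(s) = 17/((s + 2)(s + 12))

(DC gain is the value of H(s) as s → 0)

DC gain = H(0) = 17/(2 × 12) = 17/24 = 0.7083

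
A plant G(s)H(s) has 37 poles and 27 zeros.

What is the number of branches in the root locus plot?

Root locus has n branches where n = number of poles = 37.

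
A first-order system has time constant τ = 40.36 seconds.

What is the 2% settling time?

For first-order system, 2% settling time ≈ 4τ = 4 × 40.36 = 161.44 s.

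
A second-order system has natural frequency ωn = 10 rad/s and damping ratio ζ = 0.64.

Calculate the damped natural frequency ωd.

ωd = ωn√(1 - ζ²) = 10√(1 - 0.64²) = 7.68 rad/s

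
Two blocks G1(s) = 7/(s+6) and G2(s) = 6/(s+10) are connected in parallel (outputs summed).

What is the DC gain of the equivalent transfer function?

Parallel: G_eq = G1 + G2. DC gain = G1(0) + G2(0) = 7/6 + 6/10 = 1.1667 + 0.6 = 1.7667.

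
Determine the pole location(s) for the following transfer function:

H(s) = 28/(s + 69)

Pole is where denominator = 0: s + 69 = 0, so s = -69.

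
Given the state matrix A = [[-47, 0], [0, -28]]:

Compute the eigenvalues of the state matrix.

For diagonal matrix, eigenvalues are diagonal entries: λ₁ = -47, λ₂ = -28.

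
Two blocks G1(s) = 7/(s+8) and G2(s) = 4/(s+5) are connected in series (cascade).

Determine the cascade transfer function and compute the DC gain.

Series: multiply transfer functions. G_eq = 7/(s+8) × 4/(s+5) = 28/((s+8)(s+5)). DC gain = 28/(8×5) = 0.7.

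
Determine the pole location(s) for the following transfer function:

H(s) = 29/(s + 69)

Pole is where denominator = 0: s + 69 = 0, so s = -69.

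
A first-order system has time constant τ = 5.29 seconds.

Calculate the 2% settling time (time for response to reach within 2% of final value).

For first-order system, 2% settling time ≈ 4τ = 4 × 5.29 = 21.16 s.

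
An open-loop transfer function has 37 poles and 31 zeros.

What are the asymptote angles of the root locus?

n - m = 37 - 31 = 6. Angles: θk = (2k + 1)·180°/6 = 30°, 90°, 150°, 210°, 270°, 330°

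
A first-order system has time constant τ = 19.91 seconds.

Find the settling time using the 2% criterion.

For first-order system, 2% settling time ≈ 4τ = 4 × 19.91 = 79.64 s.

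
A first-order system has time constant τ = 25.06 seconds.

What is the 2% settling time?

For first-order system, 2% settling time ≈ 4τ = 4 × 25.06 = 100.24 s.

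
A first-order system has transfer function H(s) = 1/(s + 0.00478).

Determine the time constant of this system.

For H(s) = 1/(s + 1/τ), the pole is at -1/τ = -0.00478, so τ = 1/0.00478 = 209.2 s.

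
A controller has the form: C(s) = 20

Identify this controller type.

This is a Proportional (P) controller.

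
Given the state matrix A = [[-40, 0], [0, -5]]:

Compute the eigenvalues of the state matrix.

For diagonal matrix, eigenvalues are diagonal entries: λ₁ = -40, λ₂ = -5.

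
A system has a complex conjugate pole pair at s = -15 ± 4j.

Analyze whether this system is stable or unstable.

Real part of poles is -15 (< 0, left half-plane). Stable.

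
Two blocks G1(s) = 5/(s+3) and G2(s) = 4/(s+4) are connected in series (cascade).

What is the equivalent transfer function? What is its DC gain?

Series: multiply transfer functions. G_eq = 5/(s+3) × 4/(s+4) = 20/((s+3)(s+4)). DC gain = 20/(3×4) = 1.6667.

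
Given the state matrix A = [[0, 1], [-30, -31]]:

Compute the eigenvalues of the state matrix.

det(A - λI) = λ² - (-31)λ + 30 = (λ - (-1))(λ - (-30)). Eigenvalues: -1, -30.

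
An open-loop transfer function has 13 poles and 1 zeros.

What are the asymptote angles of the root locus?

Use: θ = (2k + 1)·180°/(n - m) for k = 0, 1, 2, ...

n - m = 13 - 1 = 12. Angles: θk = (2k + 1)·180°/12 = 15°, 45°, 75°, 105°, 135°, 165°, 195°, 225°, 255°, 285°, 315°, 345°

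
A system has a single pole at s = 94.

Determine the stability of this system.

Pole at s = 94 is in the right half-plane. Unstable.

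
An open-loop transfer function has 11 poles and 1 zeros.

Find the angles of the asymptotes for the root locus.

n - m = 11 - 1 = 10. Angles: θk = (2k + 1)·180°/10 = 18°, 54°, 90°, 126°, 162°, 198°, 234°, 270°, 306°, 342°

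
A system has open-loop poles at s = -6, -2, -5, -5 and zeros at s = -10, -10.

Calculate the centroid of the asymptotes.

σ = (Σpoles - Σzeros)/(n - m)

σ = (Σpoles - Σzeros)/(n - m) = (-18 - (-20))/(4 - 2) = 2/2 = 1.0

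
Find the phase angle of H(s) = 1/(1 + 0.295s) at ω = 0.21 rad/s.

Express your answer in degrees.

Phase = -arctan(ωτ) = -arctan(0.21 × 0.295) = -3.5°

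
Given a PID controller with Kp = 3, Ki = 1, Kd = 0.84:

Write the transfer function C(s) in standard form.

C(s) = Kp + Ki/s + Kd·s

Substituting values: C(s) = 3 + 1/s + 0.84s = (0.84s² + 3s + 1)/s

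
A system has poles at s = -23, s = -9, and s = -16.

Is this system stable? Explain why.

All poles are in the left half-plane. System is stable.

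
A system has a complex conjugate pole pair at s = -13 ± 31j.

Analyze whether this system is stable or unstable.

Real part of poles is -13 (< 0, left half-plane). Stable.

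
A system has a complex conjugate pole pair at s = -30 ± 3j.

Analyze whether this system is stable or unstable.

Real part of poles is -30 (< 0, left half-plane). Stable.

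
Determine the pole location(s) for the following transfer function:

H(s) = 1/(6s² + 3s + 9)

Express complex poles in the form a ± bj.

Discriminant = 3² - 4×6×9 = 9 - 216 = -207 < 0, so the poles are a complex conjugate pair s = (-3 ± j√207)/(2×6). Real part = -3/(2×6) = -3/12 = -0.25; imaginary part = ±√207/(2×6) ≈ 1.1990. Poles: s = -0.25 ± 1.1990j.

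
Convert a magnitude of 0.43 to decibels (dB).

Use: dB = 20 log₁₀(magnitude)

dB = 20 log₁₀(0.43) = -7.3 dB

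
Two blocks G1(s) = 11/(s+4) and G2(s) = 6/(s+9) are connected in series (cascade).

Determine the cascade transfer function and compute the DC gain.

Series: multiply transfer functions. G_eq = 11/(s+4) × 6/(s+9) = 66/((s+4)(s+9)). DC gain = 66/(4×9) = 1.8333.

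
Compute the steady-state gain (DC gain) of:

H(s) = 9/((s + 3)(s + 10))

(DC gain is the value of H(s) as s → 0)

DC gain = H(0) = 9/(3 × 10) = 9/30 = 0.3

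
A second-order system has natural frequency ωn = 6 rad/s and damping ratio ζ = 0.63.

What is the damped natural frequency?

ωd = ωn√(1 - ζ²) = 6√(1 - 0.63²) = 4.66 rad/s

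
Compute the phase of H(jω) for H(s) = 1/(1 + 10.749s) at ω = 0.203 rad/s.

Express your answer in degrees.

Phase = -arctan(ωτ) = -arctan(0.203 × 10.749) = -65.4°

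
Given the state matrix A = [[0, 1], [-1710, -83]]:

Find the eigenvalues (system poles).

det(A - λI) = λ² - (-83)λ + 1710 = (λ - (-45))(λ - (-38)). Eigenvalues: -45, -38.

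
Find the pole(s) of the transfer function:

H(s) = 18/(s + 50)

Pole is where denominator = 0: s + 50 = 0, so s = -50.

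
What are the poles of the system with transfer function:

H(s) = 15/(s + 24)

Pole is where denominator = 0: s + 24 = 0, so s = -24.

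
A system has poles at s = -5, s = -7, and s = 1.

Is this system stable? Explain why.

Pole(s) at s = 1 are not in the left half-plane. System is unstable.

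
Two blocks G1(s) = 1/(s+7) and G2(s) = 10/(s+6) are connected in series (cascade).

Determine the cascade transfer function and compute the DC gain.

Series: multiply transfer functions. G_eq = 1/(s+7) × 10/(s+6) = 10/((s+7)(s+6)). DC gain = 10/(7×6) = 0.2381.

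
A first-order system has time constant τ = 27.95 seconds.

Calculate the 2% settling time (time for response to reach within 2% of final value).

For first-order system, 2% settling time ≈ 4τ = 4 × 27.95 = 111.8 s.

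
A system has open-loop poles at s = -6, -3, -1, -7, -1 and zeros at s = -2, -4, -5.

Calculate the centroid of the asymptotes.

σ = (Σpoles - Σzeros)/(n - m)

σ = (Σpoles - Σzeros)/(n - m) = (-18 - (-11))/(5 - 3) = -7/2 = -3.5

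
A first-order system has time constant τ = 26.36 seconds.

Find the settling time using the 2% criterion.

For first-order system, 2% settling time ≈ 4τ = 4 × 26.36 = 105.44 s.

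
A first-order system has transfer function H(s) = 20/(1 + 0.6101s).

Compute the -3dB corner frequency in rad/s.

Corner frequency = 1/τ = 1/0.6101 = 1.639 rad/s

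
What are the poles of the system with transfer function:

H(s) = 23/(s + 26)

Pole is where denominator = 0: s + 26 = 0, so s = -26.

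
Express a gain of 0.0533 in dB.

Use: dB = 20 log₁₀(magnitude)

dB = 20 log₁₀(0.0533) = -25.5 dB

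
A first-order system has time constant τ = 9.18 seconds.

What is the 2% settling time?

For first-order system, 2% settling time ≈ 4τ = 4 × 9.18 = 36.72 s.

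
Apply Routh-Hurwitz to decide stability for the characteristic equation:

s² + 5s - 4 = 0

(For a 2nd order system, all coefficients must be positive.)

Coefficients: 1, 5, -4. c=-4 not positive, so system is unstable.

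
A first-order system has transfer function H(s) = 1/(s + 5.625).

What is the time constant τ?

For H(s) = 1/(s + 1/τ), the pole is at -1/τ = -5.625, so τ = 1/5.625 = 0.1778 s.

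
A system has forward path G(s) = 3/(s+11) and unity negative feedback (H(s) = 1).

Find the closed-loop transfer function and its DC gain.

T(s) = G/(1+GH) = [3/(s+11)] / [1 + 3/(s+11)] = 3/(s+11+3) = 3/(s+14). DC gain = 3/14 = 0.2143.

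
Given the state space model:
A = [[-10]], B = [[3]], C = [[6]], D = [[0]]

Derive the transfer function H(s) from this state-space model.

(sI - A)⁻¹ = 1/(s + 10). H(s) = 6 × 3/(s + 10) + 0 = 18/(s + 10).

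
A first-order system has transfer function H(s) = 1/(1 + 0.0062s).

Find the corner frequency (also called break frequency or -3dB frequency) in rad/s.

Corner frequency = 1/τ = 1/0.0062 = 161.29 rad/s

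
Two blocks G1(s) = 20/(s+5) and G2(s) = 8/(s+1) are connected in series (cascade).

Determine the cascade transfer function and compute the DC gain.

Series: multiply transfer functions. G_eq = 20/(s+5) × 8/(s+1) = 160/((s+5)(s+1)). DC gain = 160/(5×1) = 32.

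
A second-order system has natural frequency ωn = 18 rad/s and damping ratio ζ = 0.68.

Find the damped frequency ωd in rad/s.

ωd = ωn√(1 - ζ²) = 18√(1 - 0.68²) = 13.2 rad/s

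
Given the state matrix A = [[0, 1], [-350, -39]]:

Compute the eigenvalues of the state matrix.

det(A - λI) = λ² - (-39)λ + 350 = (λ - (-14))(λ - (-25)). Eigenvalues: -14, -25.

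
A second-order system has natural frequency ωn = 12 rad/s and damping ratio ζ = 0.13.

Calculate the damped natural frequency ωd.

ωd = ωn√(1 - ζ²) = 12√(1 - 0.13²) = 11.9 rad/s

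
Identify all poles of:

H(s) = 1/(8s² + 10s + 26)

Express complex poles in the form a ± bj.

Discriminant = 10² - 4×8×26 = 100 - 832 = -732 < 0, so the poles are a complex conjugate pair s = (-10 ± j√732)/(2×8). Real part = -10/(2×8) = -10/16 = -0.625; imaginary part = ±√732/(2×8) ≈ 1.6910. Poles: s = -0.625 ± 1.6910j.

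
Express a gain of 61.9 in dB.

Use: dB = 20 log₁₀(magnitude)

dB = 20 log₁₀(61.9) = 35.8 dB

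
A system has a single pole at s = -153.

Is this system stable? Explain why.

Pole at s = -153 is in the left half-plane. Stable.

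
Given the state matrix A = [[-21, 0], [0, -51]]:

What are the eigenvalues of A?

For diagonal matrix, eigenvalues are diagonal entries: λ₁ = -21, λ₂ = -51.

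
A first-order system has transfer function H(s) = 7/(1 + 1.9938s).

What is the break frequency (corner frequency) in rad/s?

Corner frequency = 1/τ = 1/1.9938 = 0.502 rad/s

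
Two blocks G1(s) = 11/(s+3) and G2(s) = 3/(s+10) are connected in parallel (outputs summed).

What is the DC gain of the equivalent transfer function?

Parallel: G_eq = G1 + G2. DC gain = G1(0) + G2(0) = 11/3 + 3/10 = 3.6667 + 0.3 = 3.9667.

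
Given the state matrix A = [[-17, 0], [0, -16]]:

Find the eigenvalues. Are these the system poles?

For diagonal matrix, eigenvalues are diagonal entries: λ₁ = -17, λ₂ = -16. Eigenvalues of A = system poles.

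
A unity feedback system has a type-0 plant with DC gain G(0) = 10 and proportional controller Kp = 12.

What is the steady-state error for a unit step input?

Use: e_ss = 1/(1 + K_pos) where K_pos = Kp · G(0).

K_pos = Kp · G(0) = 12 × 10 = 120. e_ss = 1/(1 + 120) = 0.0083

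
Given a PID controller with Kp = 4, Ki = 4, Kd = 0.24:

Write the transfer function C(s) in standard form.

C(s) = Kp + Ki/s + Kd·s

Substituting values: C(s) = 4 + 4/s + 0.24s = (0.24s² + 4s + 4)/s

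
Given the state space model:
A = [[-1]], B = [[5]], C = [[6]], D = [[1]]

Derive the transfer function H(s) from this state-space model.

(sI - A)⁻¹ = 1/(s + 1). H(s) = 6×5/(s + 1) + 1 = (s + 31)/(s + 1).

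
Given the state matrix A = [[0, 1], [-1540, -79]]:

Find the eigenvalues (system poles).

det(A - λI) = λ² - (-79)λ + 1540 = (λ - (-44))(λ - (-35)). Eigenvalues: -44, -35.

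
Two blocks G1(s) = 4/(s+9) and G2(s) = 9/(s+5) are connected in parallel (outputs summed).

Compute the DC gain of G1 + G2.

Parallel: G_eq = G1 + G2. DC gain = G1(0) + G2(0) = 4/9 + 9/5 = 0.4444 + 1.8 = 2.2444.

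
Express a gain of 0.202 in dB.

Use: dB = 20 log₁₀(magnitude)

dB = 20 log₁₀(0.202) = -13.9 dB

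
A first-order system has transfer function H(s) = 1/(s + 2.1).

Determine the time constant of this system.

For H(s) = 1/(s + 1/τ), the pole is at -1/τ = -2.1, so τ = 1/2.1 = 0.4762 s.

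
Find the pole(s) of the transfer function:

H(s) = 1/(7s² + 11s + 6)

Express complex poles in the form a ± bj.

Discriminant = 11² - 4×7×6 = 121 - 168 = -47 < 0, so the poles are a complex conjugate pair s = (-11 ± j√47)/(2×7). Real part = -11/(2×7) = -11/14 ≈ -0.7857; imaginary part = ±√47/(2×7) ≈ 0.4897. Poles: s = -0.7857 ± 0.4897j.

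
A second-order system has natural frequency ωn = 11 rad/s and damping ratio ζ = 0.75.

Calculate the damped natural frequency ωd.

ωd = ωn√(1 - ζ²) = 11√(1 - 0.75²) = 7.28 rad/s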